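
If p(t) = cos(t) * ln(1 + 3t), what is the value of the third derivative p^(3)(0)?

Write out both Maclaurin series and multiply, keeping only the needed powers.
The coefficient of t^3 in the expansion is 15/2, so p′′′(0) = 3! * (15/2) = 45.

45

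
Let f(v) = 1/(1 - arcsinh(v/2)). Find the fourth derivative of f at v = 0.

Substitute the inner expansion into the outer series and collect powers.
From the series, [v^4] f = 1/24; multiply by 4! = 24 to get 1.

1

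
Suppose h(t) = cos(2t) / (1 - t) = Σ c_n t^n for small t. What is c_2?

-1

Expand 1/(denominator) as a geometric series and multiply by the numerator's series.
[t^0] = 1;  [t^1] = 1;  [t^2] = -1.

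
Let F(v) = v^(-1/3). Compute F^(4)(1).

From the series, [(v - 1)^4] F = 35/243; multiply by 4! = 24 to get 280/81.

280/81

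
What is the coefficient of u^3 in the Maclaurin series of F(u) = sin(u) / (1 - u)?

Expand 1/(denominator) as a geometric series and multiply by the numerator's series.
[u^0] = 0;  [u^1] = 1;  [u^2] = 1;  [u^3] = 5/6.
So c_3 = F′′′(0)/3! = 5/6.

5/6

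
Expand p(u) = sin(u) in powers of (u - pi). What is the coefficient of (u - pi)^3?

1/6

Differentiate repeatedly and evaluate at the center.
p(pi) = 0
p′(pi) = -1
p′′(pi) = 0
p′′′(pi) = 1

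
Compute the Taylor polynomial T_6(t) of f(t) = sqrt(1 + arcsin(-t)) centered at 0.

Substitute the inner expansion into the outer series and collect powers.
f(0) = 1
f′(0) = -1/2
f′′(0) = -1/4
f′′′(0) = -7/8
f^(4)(0) = -31/16
f^(5)(0) = -369/32
f^(6)(0) = -3169/64
The Taylor polynomial is Σ f^(k)(0)/k! · t^k.

-3169*t^6/46080 - 123*t^5/1280 - 31*t^4/384 - 7*t^3/48 - t^2/8 - t/2 + 1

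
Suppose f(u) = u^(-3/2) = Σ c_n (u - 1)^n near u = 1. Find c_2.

[(u - 1)^0] = 1;  [(u - 1)^1] = -3/2;  [(u - 1)^2] = 15/8.

15/8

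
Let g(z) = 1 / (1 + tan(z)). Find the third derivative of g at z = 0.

-8

Write 1/(1+u) = 1 - u + u^2 - u^3 + ... and substitute the series for u.
From the series, [z^3] g = -4/3; multiply by 3! = 6 to get -8.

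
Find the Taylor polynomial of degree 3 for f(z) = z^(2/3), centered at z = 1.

4*(z - 1)^3/81 - (z - 1)^2/9 + 2*(z - 1)/3 + 1

Apply the Taylor formula c_k = f^(k)(a)/k!.
[(z - 1)^0] = 1;  [(z - 1)^1] = 2/3;  [(z - 1)^2] = -1/9;  [(z - 1)^3] = 4/81.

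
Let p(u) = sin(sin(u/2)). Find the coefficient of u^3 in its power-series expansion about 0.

Let u equal the inner series; expand the outer function in u and truncate.
[u^0] = 0;  [u^1] = 1/2;  [u^2] = 0;  [u^3] = -1/24.

-1/24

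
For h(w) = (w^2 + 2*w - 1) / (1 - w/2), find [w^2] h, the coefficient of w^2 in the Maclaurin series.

7/4

Distribute the polynomial across the series and collect like powers.
h(0) = -1
h′(0) = 3/2
h′′(0) = 7/2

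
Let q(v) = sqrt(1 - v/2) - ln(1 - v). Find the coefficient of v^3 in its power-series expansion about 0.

Add the two expansions coefficient-wise.
[v^0] = 1;  [v^1] = 3/4;  [v^2] = 15/32;  [v^3] = 125/384.

125/384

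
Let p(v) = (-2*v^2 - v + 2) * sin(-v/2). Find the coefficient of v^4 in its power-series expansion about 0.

Distribute the polynomial across the series and collect like powers.
p(0) = 0
p′(0) = -1
p′′(0) = 1
p′′′(0) = 25/4
p^(4)(0) = -1/2

-1/48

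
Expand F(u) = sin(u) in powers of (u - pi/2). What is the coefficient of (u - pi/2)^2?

-1/2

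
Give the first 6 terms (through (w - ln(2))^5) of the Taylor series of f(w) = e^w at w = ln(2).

Differentiate repeatedly and evaluate at the center.
[(w - ln(2))^0] = 2;  [(w - ln(2))^1] = 2;  [(w - ln(2))^2] = 1;  [(w - ln(2))^3] = 1/3;  [(w - ln(2))^4] = 1/12;  [(w - ln(2))^5] = 1/60.

(w - ln(2))^5/60 + (w - ln(2))^4/12 + (w - ln(2))^3/3 + (w - ln(2))^2 + 2*(w - ln(2)) + 2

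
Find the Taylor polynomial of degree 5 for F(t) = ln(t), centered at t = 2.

(t - 2)^5/160 - (t - 2)^4/64 + (t - 2)^3/24 - (t - 2)^2/8 + (t - 2)/2 + ln(2)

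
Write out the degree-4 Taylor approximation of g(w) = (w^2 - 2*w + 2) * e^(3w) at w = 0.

Multiply each power in the prefactor through the base expansion.
[w^0] = 2;  [w^1] = 4;  [w^2] = 4;  [w^3] = 3;  [w^4] = 9/4.

9*w^4/4 + 3*w^3 + 4*w^2 + 4*w + 2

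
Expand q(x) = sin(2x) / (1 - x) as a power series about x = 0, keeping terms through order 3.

2*x^3/3 + 2*x^2 + 2*x

Write out both Maclaurin series and multiply, keeping only the needed powers.
q(0) = 0
q′(0) = 2
q′′(0) = 4
q′′′(0) = 4
Then c_k = q^(k)(0)/k! gives each Taylor coefficient.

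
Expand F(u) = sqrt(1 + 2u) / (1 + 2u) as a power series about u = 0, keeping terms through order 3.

Expand each factor separately, then convolve coefficients.
[u^0] = 1;  [u^1] = -1;  [u^2] = 3/2;  [u^3] = -5/2.

-5*u^3/2 + 3*u^2/2 - u + 1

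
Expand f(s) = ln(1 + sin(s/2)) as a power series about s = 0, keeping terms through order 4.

Let u equal the inner series; expand the outer function in u and truncate.
f(0) = 0
f′(0) = 1/2
f′′(0) = -1/4
f′′′(0) = 1/8
f^(4)(0) = -1/8

-s^4/192 + s^3/48 - s^2/8 + s/2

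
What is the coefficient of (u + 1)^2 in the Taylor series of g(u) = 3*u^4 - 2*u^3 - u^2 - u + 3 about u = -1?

23

g(-1) = 8
g′(-1) = -17
g′′(-1) = 46
So c_2 = g′′(-1)/2! = 23.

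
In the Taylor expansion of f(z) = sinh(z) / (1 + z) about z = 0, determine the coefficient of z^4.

Take the Cauchy product of the two expansions.
[z^0] = 0;  [z^1] = 1;  [z^2] = -1;  [z^3] = 7/6;  [z^4] = -7/6.

-7/6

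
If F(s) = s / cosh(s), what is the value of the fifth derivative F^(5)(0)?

25

Invert the denominator's series and multiply.
The coefficient of s^5 in the expansion is 5/24, so F^(5)(0) = 5! * (5/24) = 25.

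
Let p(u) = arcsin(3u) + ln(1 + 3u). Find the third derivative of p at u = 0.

Combine the two series term by term.
The coefficient of u^3 in the expansion is 27/2, so p′′′(0) = 3! * (27/2) = 81.

81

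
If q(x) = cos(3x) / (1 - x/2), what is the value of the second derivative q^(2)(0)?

Expand each factor separately, then convolve coefficients.
From the series, [x^2] q = -17/4; multiply by 2! = 2 to get -17/2.

-17/2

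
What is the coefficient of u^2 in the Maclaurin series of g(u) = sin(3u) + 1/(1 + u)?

1

Add the two expansions coefficient-wise.
[u^0] = 1;  [u^1] = 2;  [u^2] = 1.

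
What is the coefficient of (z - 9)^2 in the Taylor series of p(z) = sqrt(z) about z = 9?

-1/216

p(9) = 3
p′(9) = 1/6
p′′(9) = -1/108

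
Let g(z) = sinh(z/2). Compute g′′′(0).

1/8

The coefficient of z^3 in the expansion is 1/48, so g′′′(0) = 3! * (1/48) = 1/8.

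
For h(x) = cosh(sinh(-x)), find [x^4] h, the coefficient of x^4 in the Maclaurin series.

5/24

Substitute the inner expansion into the outer series and collect powers.
h(0) = 1
h′(0) = 0
h′′(0) = 1
h′′′(0) = 0
h^(4)(0) = 5
Dividing each by k! gives the coefficients c_0, ..., c_4.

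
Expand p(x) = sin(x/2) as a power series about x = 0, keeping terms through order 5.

p(0) = 0
p′(0) = 1/2
p′′(0) = 0
p′′′(0) = -1/8
p^(4)(0) = 0
p^(5)(0) = 1/32
Dividing each by k! gives the coefficients c_0, ..., c_5.

x^5/3840 - x^3/48 + x/2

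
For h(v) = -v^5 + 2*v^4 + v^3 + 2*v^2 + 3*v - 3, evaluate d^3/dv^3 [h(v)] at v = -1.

From the series, [(v + 1)^3] h = -17; multiply by 3! = 6 to get -102.

-102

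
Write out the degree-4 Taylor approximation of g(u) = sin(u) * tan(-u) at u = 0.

-u^4/6 - u^2

Multiply the two series term by term and collect like powers.
[u^0] = 0;  [u^1] = 0;  [u^2] = -1;  [u^3] = 0;  [u^4] = -1/6.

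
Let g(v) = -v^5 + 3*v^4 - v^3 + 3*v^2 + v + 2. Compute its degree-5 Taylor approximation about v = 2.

-(v - 2)^5 - 7*(v - 2)^4 - 17*(v - 2)^3 - 11*(v - 2)^2 + 17*(v - 2) + 24

Use the known series and substitute for the argument.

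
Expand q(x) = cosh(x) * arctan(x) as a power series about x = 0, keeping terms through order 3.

Write out both Maclaurin series and multiply, keeping only the needed powers.
q(0) = 0
q′(0) = 1
q′′(0) = 0
q′′′(0) = 1

x^3/6 + x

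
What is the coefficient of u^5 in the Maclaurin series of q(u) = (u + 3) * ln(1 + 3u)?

Multiply each power in the prefactor through the base expansion.

2511/20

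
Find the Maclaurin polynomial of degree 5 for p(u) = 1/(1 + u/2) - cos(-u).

-u^5/32 + u^4/48 - u^3/8 + 3*u^2/4 - u/2

Add the two expansions coefficient-wise.
p(0) = 0
p′(0) = -1/2
p′′(0) = 3/2
p′′′(0) = -3/4
p^(4)(0) = 1/2
p^(5)(0) = -15/4
Then c_k = p^(k)(0)/k! gives each Taylor coefficient.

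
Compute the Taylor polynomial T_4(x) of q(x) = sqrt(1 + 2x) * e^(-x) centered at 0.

Take the Cauchy product of the two expansions.
[x^0] = 1;  [x^1] = 0;  [x^2] = -1;  [x^3] = 4/3;  [x^4] = -3/2.

-3*x^4/2 + 4*x^3/3 - x^2 + 1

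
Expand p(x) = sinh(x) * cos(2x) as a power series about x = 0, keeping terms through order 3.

Take the Cauchy product of the two expansions.
[x^0] = 0;  [x^1] = 1;  [x^2] = 0;  [x^3] = -11/6.

-11*x^3/6 + x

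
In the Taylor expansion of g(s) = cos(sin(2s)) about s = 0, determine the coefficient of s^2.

-2

Let u equal the inner series; expand the outer function in u and truncate.
g(0) = 1
g′(0) = 0
g′′(0) = -4
The Taylor polynomial is Σ g^(k)(0)/k! · s^k.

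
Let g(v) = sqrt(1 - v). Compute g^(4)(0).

Apply the Taylor formula c_k = f^(k)(a)/k!.
The coefficient of v^4 in the expansion is -5/128, so g^(4)(0) = 4! * (-5/128) = -15/16.

-15/16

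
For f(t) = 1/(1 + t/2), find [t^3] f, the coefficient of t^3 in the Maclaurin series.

-1/8

f(0) = 1
f′(0) = -1/2
f′′(0) = 1/2
f′′′(0) = -3/4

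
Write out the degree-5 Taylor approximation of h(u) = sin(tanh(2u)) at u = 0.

Let u equal the inner series; expand the outer function in u and truncate.
h(0) = 0
h′(0) = 2
h′′(0) = 0
h′′′(0) = -24
h^(4)(0) = 0
h^(5)(0) = 1184

148*u^5/15 - 4*u^3 + 2*u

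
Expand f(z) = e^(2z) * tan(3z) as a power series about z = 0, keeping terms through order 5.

Multiply the two series term by term and collect like powers.
[z^0] = 0;  [z^1] = 3;  [z^2] = 6;  [z^3] = 15;  [z^4] = 22;  [z^5] = 262/5.

262*z^5/5 + 22*z^4 + 15*z^3 + 6*z^2 + 3*z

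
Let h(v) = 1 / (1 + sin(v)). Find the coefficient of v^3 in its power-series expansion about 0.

Write 1/(1+u) = 1 - u + u^2 - u^3 + ... and substitute the series for u.
So c_3 = h′′′(0)/3! = -5/6.

-5/6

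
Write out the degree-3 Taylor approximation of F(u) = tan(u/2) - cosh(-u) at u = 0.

u^3/24 - u^2/2 + u/2 - 1

Combine the two series term by term.
F(0) = -1
F′(0) = 1/2
F′′(0) = -1
F′′′(0) = 1/4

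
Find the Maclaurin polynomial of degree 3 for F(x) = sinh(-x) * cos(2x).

Multiply the two series term by term and collect like powers.
F(0) = 0
F′(0) = -1
F′′(0) = 0
F′′′(0) = 11
Then c_k = F^(k)(0)/k! gives each Taylor coefficient.

11*x^3/6 - x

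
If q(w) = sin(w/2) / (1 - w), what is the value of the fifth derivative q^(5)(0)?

1841/32

Multiply the two series term by term and collect like powers.
The coefficient of w^5 in the expansion is 1841/3840, so q^(5)(0) = 5! * (1841/3840) = 1841/32.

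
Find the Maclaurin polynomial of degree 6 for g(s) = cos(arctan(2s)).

-20*s^6 + 6*s^4 - 2*s^2 + 1

Plug the Maclaurin series of the inner function into that of the outer and collect terms.
g(0) = 1
g′(0) = 0
g′′(0) = -4
g′′′(0) = 0
g^(4)(0) = 144
g^(5)(0) = 0
g^(6)(0) = -14400
Then c_k = g^(k)(0)/k! gives each Taylor coefficient.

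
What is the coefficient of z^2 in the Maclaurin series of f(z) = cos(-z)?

-1/2

[z^0] = 1;  [z^1] = 0;  [z^2] = -1/2.
So c_2 = f′′(0)/2! = -1/2.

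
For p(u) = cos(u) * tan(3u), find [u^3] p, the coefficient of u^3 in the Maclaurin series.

15/2

Take the Cauchy product of the two expansions.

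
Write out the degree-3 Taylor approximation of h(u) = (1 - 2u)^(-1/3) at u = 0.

112*u^3/81 + 8*u^2/9 + 2*u/3 + 1

[u^0] = 1;  [u^1] = 2/3;  [u^2] = 8/9;  [u^3] = 112/81.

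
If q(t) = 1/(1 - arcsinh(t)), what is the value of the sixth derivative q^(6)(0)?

Substitute the inner expansion into the outer series and collect powers.
From the series, [t^6] q = 23/45; multiply by 6! = 720 to get 368.

368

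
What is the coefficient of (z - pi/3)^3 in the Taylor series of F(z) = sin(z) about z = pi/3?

Apply the Taylor formula c_k = f^(k)(a)/k!.
F(pi/3) = sqrt(3)/2
F′(pi/3) = 1/2
F′′(pi/3) = -sqrt(3)/2
F′′′(pi/3) = -1/2
So c_3 = F′′′(pi/3)/3! = -1/12.

-1/12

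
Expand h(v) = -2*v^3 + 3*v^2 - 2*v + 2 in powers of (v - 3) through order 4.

[(v - 3)^0] = -31;  [(v - 3)^1] = -38;  [(v - 3)^2] = -15;  [(v - 3)^3] = -2;  [(v - 3)^4] = 0.

-2*(v - 3)^3 - 15*(v - 3)^2 - 38*(v - 3) - 31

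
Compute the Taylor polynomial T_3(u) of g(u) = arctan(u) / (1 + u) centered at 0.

Multiply the two series term by term and collect like powers.
g(0) = 0
g′(0) = 1
g′′(0) = -2
g′′′(0) = 4

2*u^3/3 - u^2 + u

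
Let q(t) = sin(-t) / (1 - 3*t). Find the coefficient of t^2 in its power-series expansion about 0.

Multiply the numerator's expansion by the denominator's geometric series.
[t^0] = 0;  [t^1] = -1;  [t^2] = -3.

-3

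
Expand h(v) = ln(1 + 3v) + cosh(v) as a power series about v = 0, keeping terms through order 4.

Expand each term separately and add.

-485*v^4/24 + 9*v^3 - 4*v^2 + 3*v + 1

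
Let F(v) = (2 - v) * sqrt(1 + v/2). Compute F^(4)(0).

-39/128

Shift and add copies of the series according to the polynomial's terms.
The coefficient of v^4 in the expansion is -13/1024, so F^(4)(0) = 4! * (-13/1024) = -39/128.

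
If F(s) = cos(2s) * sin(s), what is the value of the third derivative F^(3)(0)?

-13

Write out both Maclaurin series and multiply, keeping only the needed powers.
The coefficient of s^3 in the expansion is -13/6, so F′′′(0) = 3! * (-13/6) = -13.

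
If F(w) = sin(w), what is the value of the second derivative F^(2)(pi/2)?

-1

Apply the Taylor formula c_k = f^(k)(a)/k!.
The coefficient of (w - pi/2)^2 in the expansion is -1/2, so F′′(pi/2) = 2! * (-1/2) = -1.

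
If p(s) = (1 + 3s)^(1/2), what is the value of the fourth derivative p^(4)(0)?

The coefficient of s^4 in the expansion is -405/128, so p^(4)(0) = 4! * (-405/128) = -1215/16.

-1215/16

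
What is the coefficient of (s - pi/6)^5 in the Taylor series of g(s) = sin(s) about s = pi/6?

sqrt(3)/240

g(pi/6) = 1/2
g′(pi/6) = sqrt(3)/2
g′′(pi/6) = -1/2
g′′′(pi/6) = -sqrt(3)/2
g^(4)(pi/6) = 1/2
g^(5)(pi/6) = sqrt(3)/2
So c_5 = g^(5)(pi/6)/5! = sqrt(3)/240.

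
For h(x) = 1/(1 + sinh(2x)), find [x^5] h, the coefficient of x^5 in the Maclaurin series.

Compose series: expand the inner function first, then feed it into the outer expansion.
h(0) = 1
h′(0) = -2
h′′(0) = 8
h′′′(0) = -56
h^(4)(0) = 512
h^(5)(0) = -5792

-724/15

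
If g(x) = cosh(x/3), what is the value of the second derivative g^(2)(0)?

1/9

Compute the successive derivatives at the expansion point and divide by k!.
The coefficient of x^2 in the expansion is 1/18, so g′′(0) = 2! * (1/18) = 1/9.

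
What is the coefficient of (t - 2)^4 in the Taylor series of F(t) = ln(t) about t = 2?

-1/64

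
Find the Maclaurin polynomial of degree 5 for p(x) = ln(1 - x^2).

Differentiate repeatedly and evaluate at the center.
p(0) = 0
p′(0) = 0
p′′(0) = -2
p′′′(0) = 0
p^(4)(0) = -12
p^(5)(0) = 0

-x^4/2 - x^2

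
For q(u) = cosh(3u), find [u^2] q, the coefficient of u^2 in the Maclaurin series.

9/2

Compute the successive derivatives at the expansion point and divide by k!.
q(0) = 1
q′(0) = 0
q′′(0) = 9
So c_2 = q′′(0)/2! = 9/2.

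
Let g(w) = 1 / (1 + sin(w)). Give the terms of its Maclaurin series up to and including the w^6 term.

Use the geometric series for the reciprocal, then substitute.
g(0) = 1
g′(0) = -1
g′′(0) = 2
g′′′(0) = -5
g^(4)(0) = 16
g^(5)(0) = -61
g^(6)(0) = 272

17*w^6/45 - 61*w^5/120 + 2*w^4/3 - 5*w^3/6 + w^2 - w + 1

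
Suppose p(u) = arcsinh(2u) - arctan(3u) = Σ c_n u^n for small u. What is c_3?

Combine the two series term by term.

23/3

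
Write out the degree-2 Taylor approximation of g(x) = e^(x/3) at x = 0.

x^2/18 + x/3 + 1

g(0) = 1
g′(0) = 1/3
g′′(0) = 1/9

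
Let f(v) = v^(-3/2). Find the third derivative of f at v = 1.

-105/8

Compute the successive derivatives at the expansion point and divide by k!.
The coefficient of (v - 1)^3 in the expansion is -35/16, so f′′′(1) = 3! * (-35/16) = -105/8.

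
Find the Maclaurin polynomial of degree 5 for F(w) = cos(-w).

F(0) = 1
F′(0) = 0
F′′(0) = -1
F′′′(0) = 0
F^(4)(0) = 1
F^(5)(0) = 0
Then c_k = F^(k)(0)/k! gives each Taylor coefficient.

w^4/24 - w^2/2 + 1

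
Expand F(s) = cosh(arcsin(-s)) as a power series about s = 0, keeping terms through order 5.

5*s^4/24 + s^2/2 + 1

Compose series: expand the inner function first, then feed it into the outer expansion.
F(0) = 1
F′(0) = 0
F′′(0) = 1
F′′′(0) = 0
F^(4)(0) = 5
F^(5)(0) = 0
Dividing each by k! gives the coefficients c_0, ..., c_5.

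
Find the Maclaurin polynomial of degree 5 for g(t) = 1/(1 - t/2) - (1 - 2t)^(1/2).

29*t^5/32 + 11*t^4/16 + 5*t^3/8 + 3*t^2/4 + 3*t/2

Combine the two series term by term.
[t^0] = 0;  [t^1] = 3/2;  [t^2] = 3/4;  [t^3] = 5/8;  [t^4] = 11/16;  [t^5] = 29/32.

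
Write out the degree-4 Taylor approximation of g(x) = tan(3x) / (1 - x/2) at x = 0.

39*x^4/8 + 39*x^3/4 + 3*x^2/2 + 3*x

Expand each factor separately, then convolve coefficients.
[x^0] = 0;  [x^1] = 3;  [x^2] = 3/2;  [x^3] = 39/4;  [x^4] = 39/8.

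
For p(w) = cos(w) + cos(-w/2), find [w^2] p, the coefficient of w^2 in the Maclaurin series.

-5/8

Add the two expansions coefficient-wise.
p(0) = 2
p′(0) = 0
p′′(0) = -5/4
So c_2 = p′′(0)/2! = -5/8.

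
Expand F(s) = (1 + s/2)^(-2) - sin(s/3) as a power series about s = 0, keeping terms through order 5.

Expand each term separately and add.
F(0) = 1
F′(0) = -4/3
F′′(0) = 3/2
F′′′(0) = -80/27
F^(4)(0) = 15/2
F^(5)(0) = -10937/486
The Taylor polynomial is Σ F^(k)(0)/k! · s^k.

-10937*s^5/58320 + 5*s^4/16 - 40*s^3/81 + 3*s^2/4 - 4*s/3 + 1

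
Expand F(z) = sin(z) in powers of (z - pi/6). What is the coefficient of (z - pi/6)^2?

Compute the successive derivatives at the expansion point and divide by k!.
F(pi/6) = 1/2
F′(pi/6) = sqrt(3)/2
F′′(pi/6) = -1/2
So c_2 = F′′(pi/6)/2! = -1/4.

-1/4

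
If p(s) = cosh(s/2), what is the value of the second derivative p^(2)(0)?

Compute the successive derivatives at the expansion point and divide by k!.
From the series, [s^2] p = 1/8; multiply by 2! = 2 to get 1/4.

1/4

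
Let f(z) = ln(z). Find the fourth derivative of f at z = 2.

The coefficient of (z - 2)^4 in the expansion is -1/64, so f^(4)(2) = 4! * (-1/64) = -3/8.

-3/8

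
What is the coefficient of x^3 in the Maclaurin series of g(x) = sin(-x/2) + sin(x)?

Expand each term separately and add.
[x^0] = 0;  [x^1] = 1/2;  [x^2] = 0;  [x^3] = -7/48.

-7/48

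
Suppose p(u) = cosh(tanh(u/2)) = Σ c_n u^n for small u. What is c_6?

Let u equal the inner series; expand the outer function in u and truncate.
p(0) = 1
p′(0) = 0
p′′(0) = 1/4
p′′′(0) = 0
p^(4)(0) = -7/16
p^(5)(0) = 0
p^(6)(0) = 97/64
So c_6 = p^(6)(0)/6! = 97/46080.

97/46080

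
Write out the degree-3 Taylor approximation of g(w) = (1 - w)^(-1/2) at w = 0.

g(0) = 1
g′(0) = 1/2
g′′(0) = 3/4
g′′′(0) = 15/8
The Taylor polynomial is Σ g^(k)(0)/k! · w^k.

5*w^3/16 + 3*w^2/8 + w/2 + 1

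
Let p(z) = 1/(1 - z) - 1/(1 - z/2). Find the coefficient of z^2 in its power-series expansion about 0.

Expand each term separately and add.

3/4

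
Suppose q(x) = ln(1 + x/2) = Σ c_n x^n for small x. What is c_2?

-1/8

Use the known series and substitute for the argument.
[x^0] = 0;  [x^1] = 1/2;  [x^2] = -1/8.
So c_2 = q′′(0)/2! = -1/8.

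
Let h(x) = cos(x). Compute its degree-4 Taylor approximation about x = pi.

-(x - pi)^4/24 + (x - pi)^2/2 - 1

[(x - pi)^0] = -1;  [(x - pi)^1] = 0;  [(x - pi)^2] = 1/2;  [(x - pi)^3] = 0;  [(x - pi)^4] = -1/24.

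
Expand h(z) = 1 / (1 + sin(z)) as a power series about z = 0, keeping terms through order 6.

Write 1/(1+u) = 1 - u + u^2 - u^3 + ... and substitute the series for u.
h(0) = 1
h′(0) = -1
h′′(0) = 2
h′′′(0) = -5
h^(4)(0) = 16
h^(5)(0) = -61
h^(6)(0) = 272

17*z^6/45 - 61*z^5/120 + 2*z^4/3 - 5*z^3/6 + z^2 - z + 1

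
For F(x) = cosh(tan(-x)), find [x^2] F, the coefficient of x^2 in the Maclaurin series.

Compose series: expand the inner function first, then feed it into the outer expansion.
So c_2 = F′′(0)/2! = 1/2.

1/2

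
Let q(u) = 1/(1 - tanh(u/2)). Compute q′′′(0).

1/2

Plug the Maclaurin series of the inner function into that of the outer and collect terms.
From the series, [u^3] q = 1/12; multiply by 3! = 6 to get 1/2.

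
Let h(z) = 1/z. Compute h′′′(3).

-2/27

From the series, [(z - 3)^3] h = -1/81; multiply by 3! = 6 to get -2/27.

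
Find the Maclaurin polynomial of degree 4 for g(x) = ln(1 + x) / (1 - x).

Use 1/(1 - r) = Σ r^k on the denominator, then take the Cauchy product.
g(0) = 0
g′(0) = 1
g′′(0) = 1
g′′′(0) = 5
g^(4)(0) = 14

7*x^4/12 + 5*x^3/6 + x^2/2 + x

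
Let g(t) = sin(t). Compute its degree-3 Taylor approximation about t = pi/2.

1 - (t - pi/2)^2/2

Apply the Taylor formula c_k = f^(k)(a)/k!.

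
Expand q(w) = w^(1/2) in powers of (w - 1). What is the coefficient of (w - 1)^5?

q(1) = 1
q′(1) = 1/2
q′′(1) = -1/4
q′′′(1) = 3/8
q^(4)(1) = -15/16
q^(5)(1) = 105/32

7/256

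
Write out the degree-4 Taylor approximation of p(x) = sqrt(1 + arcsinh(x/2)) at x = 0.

Compose series: expand the inner function first, then feed it into the outer expansion.
p(0) = 1
p′(0) = 1/4
p′′(0) = -1/16
p′′′(0) = -1/64
p^(4)(0) = 1/256

x^4/6144 - x^3/384 - x^2/32 + x/4 + 1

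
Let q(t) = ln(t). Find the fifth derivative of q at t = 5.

24/3125

Differentiate repeatedly and evaluate at the center.
From the series, [(t - 5)^5] q = 1/15625; multiply by 5! = 120 to get 24/3125.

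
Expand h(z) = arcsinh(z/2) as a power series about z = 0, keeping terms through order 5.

3*z^5/1280 - z^3/48 + z/2

Use the known series and substitute for the argument.
h(0) = 0
h′(0) = 1/2
h′′(0) = 0
h′′′(0) = -1/8
h^(4)(0) = 0
h^(5)(0) = 9/32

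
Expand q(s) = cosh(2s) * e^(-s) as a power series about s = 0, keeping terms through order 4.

Expand each factor separately, then convolve coefficients.
q(0) = 1
q′(0) = -1
q′′(0) = 5
q′′′(0) = -13
q^(4)(0) = 41

41*s^4/24 - 13*s^3/6 + 5*s^2/2 - s + 1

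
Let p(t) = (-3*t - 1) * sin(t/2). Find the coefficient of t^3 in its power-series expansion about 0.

1/48

Shift and add copies of the series according to the polynomial's terms.
p(0) = 0
p′(0) = -1/2
p′′(0) = -3
p′′′(0) = 1/8
So c_3 = p′′′(0)/3! = 1/48.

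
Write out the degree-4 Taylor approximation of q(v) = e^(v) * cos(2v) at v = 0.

-7*v^4/24 - 11*v^3/6 - 3*v^2/2 + v + 1

Expand each factor separately, then convolve coefficients.
[v^0] = 1;  [v^1] = 1;  [v^2] = -3/2;  [v^3] = -11/6;  [v^4] = -7/24.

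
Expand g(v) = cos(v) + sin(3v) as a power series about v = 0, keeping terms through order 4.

v^4/24 - 9*v^3/2 - v^2/2 + 3*v + 1

Expand each term separately and add.
[v^0] = 1;  [v^1] = 3;  [v^2] = -1/2;  [v^3] = -9/2;  [v^4] = 1/24.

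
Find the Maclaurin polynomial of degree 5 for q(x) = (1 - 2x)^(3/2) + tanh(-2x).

Expand each term separately and add.
q(0) = 1
q′(0) = -5
q′′(0) = 3
q′′′(0) = 19
q^(4)(0) = 9
q^(5)(0) = -467

-467*x^5/120 + 3*x^4/8 + 19*x^3/6 + 3*x^2/2 - 5*x + 1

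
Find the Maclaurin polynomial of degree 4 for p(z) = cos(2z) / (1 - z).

Write out both Maclaurin series and multiply, keeping only the needed powers.

-z^4/3 - z^3 - z^2 + z + 1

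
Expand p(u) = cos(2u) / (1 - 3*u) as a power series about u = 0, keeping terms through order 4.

Multiply the numerator's expansion by the denominator's geometric series.
[u^0] = 1;  [u^1] = 3;  [u^2] = 7;  [u^3] = 21;  [u^4] = 191/3.

191*u^4/3 + 21*u^3 + 7*u^2 + 3*u + 1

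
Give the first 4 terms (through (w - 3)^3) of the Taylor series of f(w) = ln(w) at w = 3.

f(3) = ln(3)
f′(3) = 1/3
f′′(3) = -1/9
f′′′(3) = 2/27

(w - 3)^3/81 - (w - 3)^2/18 + (w - 3)/3 + ln(3)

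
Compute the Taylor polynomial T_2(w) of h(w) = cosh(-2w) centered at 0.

Apply the Taylor formula c_k = f^(k)(a)/k!.
h(0) = 1
h′(0) = 0
h′′(0) = 4

2*w^2 + 1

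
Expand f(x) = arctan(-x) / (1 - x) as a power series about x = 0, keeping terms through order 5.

-13*x^5/15 - 2*x^4/3 - 2*x^3/3 - x^2 - x

Use 1/(1 - r) = Σ r^k on the denominator, then take the Cauchy product.
[x^0] = 0;  [x^1] = -1;  [x^2] = -1;  [x^3] = -2/3;  [x^4] = -2/3;  [x^5] = -13/15.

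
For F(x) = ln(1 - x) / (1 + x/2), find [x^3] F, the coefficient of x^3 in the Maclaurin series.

-1/3

Expand each factor separately, then convolve coefficients.
F(0) = 0
F′(0) = -1
F′′(0) = 0
F′′′(0) = -2
So c_3 = F′′′(0)/3! = -1/3.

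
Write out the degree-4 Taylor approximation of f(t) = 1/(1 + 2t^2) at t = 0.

4*t^4 - 2*t^2 + 1

[t^0] = 1;  [t^1] = 0;  [t^2] = -2;  [t^3] = 0;  [t^4] = 4.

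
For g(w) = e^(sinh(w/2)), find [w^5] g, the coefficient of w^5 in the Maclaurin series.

Substitute the inner expansion into the outer series and collect powers.
g(0) = 1
g′(0) = 1/2
g′′(0) = 1/4
g′′′(0) = 1/4
g^(4)(0) = 5/16
g^(5)(0) = 3/8

1/320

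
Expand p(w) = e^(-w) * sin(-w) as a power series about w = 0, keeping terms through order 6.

-w^6/90 + w^5/30 - w^3/3 + w^2 - w

Multiply the two series term by term and collect like powers.
p(0) = 0
p′(0) = -1
p′′(0) = 2
p′′′(0) = -2
p^(4)(0) = 0
p^(5)(0) = 4
p^(6)(0) = -8
Then c_k = p^(k)(0)/k! gives each Taylor coefficient.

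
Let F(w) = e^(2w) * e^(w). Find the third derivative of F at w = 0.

Write out both Maclaurin series and multiply, keeping only the needed powers.
From the series, [w^3] F = 9/2; multiply by 3! = 6 to get 27.

27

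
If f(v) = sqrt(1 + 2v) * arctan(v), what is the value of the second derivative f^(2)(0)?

Take the Cauchy product of the two expansions.
The coefficient of v^2 in the expansion is 1, so f′′(0) = 2! * (1) = 2.

2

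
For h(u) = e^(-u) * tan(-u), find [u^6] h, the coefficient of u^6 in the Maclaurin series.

71/360

Multiply the two series term by term and collect like powers.
h(0) = 0
h′(0) = -1
h′′(0) = 2
h′′′(0) = -5
h^(4)(0) = 12
h^(5)(0) = -41
h^(6)(0) = 142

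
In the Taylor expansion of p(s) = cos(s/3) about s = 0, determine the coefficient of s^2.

Compute the successive derivatives at the expansion point and divide by k!.
p(0) = 1
p′(0) = 0
p′′(0) = -1/9
The Taylor polynomial is Σ p^(k)(0)/k! · s^k.

-1/18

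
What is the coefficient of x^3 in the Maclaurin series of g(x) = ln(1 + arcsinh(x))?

Plug the Maclaurin series of the inner function into that of the outer and collect terms.

1/6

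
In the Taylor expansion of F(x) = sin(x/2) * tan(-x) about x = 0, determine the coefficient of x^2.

Expand each factor separately, then convolve coefficients.
F(0) = 0
F′(0) = 0
F′′(0) = -1

-1/2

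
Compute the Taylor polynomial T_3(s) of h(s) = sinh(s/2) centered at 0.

Apply the Taylor formula c_k = f^(k)(a)/k!.
h(0) = 0
h′(0) = 1/2
h′′(0) = 0
h′′′(0) = 1/8

s^3/48 + s/2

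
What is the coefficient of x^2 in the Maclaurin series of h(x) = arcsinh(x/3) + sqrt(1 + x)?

-1/8

Expand each term separately and add.
h(0) = 1
h′(0) = 5/6
h′′(0) = -1/4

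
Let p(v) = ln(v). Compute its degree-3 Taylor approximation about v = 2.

(v - 2)^3/24 - (v - 2)^2/8 + (v - 2)/2 + ln(2)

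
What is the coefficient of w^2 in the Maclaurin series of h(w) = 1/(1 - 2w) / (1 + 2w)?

4

Multiply the two series term by term and collect like powers.
So c_2 = h′′(0)/2! = 4.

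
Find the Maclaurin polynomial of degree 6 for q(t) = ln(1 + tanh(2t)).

-64*t^6/45 + 4*t^4/3 - 2*t^2 + 2*t

Plug the Maclaurin series of the inner function into that of the outer and collect terms.
q(0) = 0
q′(0) = 2
q′′(0) = -4
q′′′(0) = 0
q^(4)(0) = 32
q^(5)(0) = 0
q^(6)(0) = -1024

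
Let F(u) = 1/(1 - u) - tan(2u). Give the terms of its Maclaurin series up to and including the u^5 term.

Add the two expansions coefficient-wise.
F(0) = 1
F′(0) = -1
F′′(0) = 2
F′′′(0) = -10
F^(4)(0) = 24
F^(5)(0) = -392

-49*u^5/15 + u^4 - 5*u^3/3 + u^2 - u + 1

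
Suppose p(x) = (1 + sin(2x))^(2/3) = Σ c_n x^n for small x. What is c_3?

Substitute the inner expansion into the outer series and collect powers.
So c_3 = p′′′(0)/3! = -40/81.

-40/81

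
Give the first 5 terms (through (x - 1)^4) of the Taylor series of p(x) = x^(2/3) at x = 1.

-7*(x - 1)^4/243 + 4*(x - 1)^3/81 - (x - 1)^2/9 + 2*(x - 1)/3 + 1

Differentiate repeatedly and evaluate at the center.
[(x - 1)^0] = 1;  [(x - 1)^1] = 2/3;  [(x - 1)^2] = -1/9;  [(x - 1)^3] = 4/81;  [(x - 1)^4] = -7/243.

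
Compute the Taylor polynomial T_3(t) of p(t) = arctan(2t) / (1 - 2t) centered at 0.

Expand each factor separately, then convolve coefficients.
p(0) = 0
p′(0) = 2
p′′(0) = 8
p′′′(0) = 32
Dividing each by k! gives the coefficients c_0, ..., c_3.

16*t^3/3 + 4*t^2 + 2*t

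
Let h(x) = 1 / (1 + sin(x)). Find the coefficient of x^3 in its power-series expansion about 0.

-5/6

Expand as Σ (-1)^k u^k with u equal to the inner function's series.
h(0) = 1
h′(0) = -1
h′′(0) = 2
h′′′(0) = -5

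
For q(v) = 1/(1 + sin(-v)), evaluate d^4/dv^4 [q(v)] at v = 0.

16

Compose series: expand the inner function first, then feed it into the outer expansion.
The coefficient of v^4 in the expansion is 2/3, so q^(4)(0) = 4! * (2/3) = 16.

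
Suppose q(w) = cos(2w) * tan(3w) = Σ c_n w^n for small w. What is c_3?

3

Expand each factor separately, then convolve coefficients.
q(0) = 0
q′(0) = 3
q′′(0) = 0
q′′′(0) = 18
Dividing each by k! gives the coefficients c_0, ..., c_3.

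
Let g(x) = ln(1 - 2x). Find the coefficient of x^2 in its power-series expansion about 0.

-2

g(0) = 0
g′(0) = -2
g′′(0) = -4
So c_2 = g′′(0)/2! = -2.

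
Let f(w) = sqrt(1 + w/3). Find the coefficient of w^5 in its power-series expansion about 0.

c_5 = f^(5)(0)/5! = 7/62208.

7/62208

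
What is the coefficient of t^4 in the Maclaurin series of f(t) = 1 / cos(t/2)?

Invert the denominator's series and multiply.
f(0) = 1
f′(0) = 0
f′′(0) = 1/4
f′′′(0) = 0
f^(4)(0) = 5/16

5/384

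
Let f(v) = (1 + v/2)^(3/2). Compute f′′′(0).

-3/64

The coefficient of v^3 in the expansion is -1/128, so f′′′(0) = 3! * (-1/128) = -3/64.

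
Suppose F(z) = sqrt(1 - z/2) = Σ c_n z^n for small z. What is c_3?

-1/128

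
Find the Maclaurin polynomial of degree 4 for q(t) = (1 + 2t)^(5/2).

-5*t^4/8 + 5*t^3/2 + 15*t^2/2 + 5*t + 1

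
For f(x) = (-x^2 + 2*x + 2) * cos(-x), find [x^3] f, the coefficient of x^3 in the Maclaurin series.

Multiply each power in the prefactor through the base expansion.
f(0) = 2
f′(0) = 2
f′′(0) = -4
f′′′(0) = -6
So c_3 = f′′′(0)/3! = -1.

-1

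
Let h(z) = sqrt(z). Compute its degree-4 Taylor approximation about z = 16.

[(z - 16)^0] = 4;  [(z - 16)^1] = 1/8;  [(z - 16)^2] = -1/512;  [(z - 16)^3] = 1/16384;  [(z - 16)^4] = -5/2097152.

-5*(z - 16)^4/2097152 + (z - 16)^3/16384 - (z - 16)^2/512 + (z - 16)/8 + 4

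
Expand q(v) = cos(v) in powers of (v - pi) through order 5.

q(pi) = -1
q′(pi) = 0
q′′(pi) = 1
q′′′(pi) = 0
q^(4)(pi) = -1
q^(5)(pi) = 0

-(v - pi)^4/24 + (v - pi)^2/2 - 1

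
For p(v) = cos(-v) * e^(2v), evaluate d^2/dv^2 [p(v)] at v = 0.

3

Expand each factor separately, then convolve coefficients.
From the series, [v^2] p = 3/2; multiply by 2! = 2 to get 3.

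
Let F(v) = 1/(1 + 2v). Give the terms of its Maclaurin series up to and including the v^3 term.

F(0) = 1
F′(0) = -2
F′′(0) = 8
F′′′(0) = -48
Dividing each by k! gives the coefficients c_0, ..., c_3.

-8*v^3 + 4*v^2 - 2*v + 1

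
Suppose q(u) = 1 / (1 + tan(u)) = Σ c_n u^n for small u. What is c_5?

Expand as Σ (-1)^k u^k with u equal to the inner function's series.
So c_5 = q^(5)(0)/5! = -32/15.

-32/15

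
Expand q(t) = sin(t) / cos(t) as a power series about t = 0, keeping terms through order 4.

t^3/3 + t

Write the quotient as an unknown series and match coefficients against numerator = denominator · series.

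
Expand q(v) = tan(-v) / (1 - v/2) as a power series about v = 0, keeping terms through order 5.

Take the Cauchy product of the two expansions.
q(0) = 0
q′(0) = -1
q′′(0) = -1
q′′′(0) = -7/2
q^(4)(0) = -7
q^(5)(0) = -67/2
Then c_k = q^(k)(0)/k! gives each Taylor coefficient.

-67*v^5/240 - 7*v^4/24 - 7*v^3/12 - v^2/2 - v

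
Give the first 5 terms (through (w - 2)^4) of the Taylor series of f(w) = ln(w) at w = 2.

[(w - 2)^0] = ln(2);  [(w - 2)^1] = 1/2;  [(w - 2)^2] = -1/8;  [(w - 2)^3] = 1/24;  [(w - 2)^4] = -1/64.

-(w - 2)^4/64 + (w - 2)^3/24 - (w - 2)^2/8 + (w - 2)/2 + ln(2)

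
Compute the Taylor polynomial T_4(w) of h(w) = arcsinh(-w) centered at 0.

[w^0] = 0;  [w^1] = -1;  [w^2] = 0;  [w^3] = 1/6;  [w^4] = 0.

w^3/6 - w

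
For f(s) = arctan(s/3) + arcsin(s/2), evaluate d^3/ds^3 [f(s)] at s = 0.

Add the two expansions coefficient-wise.
The coefficient of s^3 in the expansion is 11/1296, so f′′′(0) = 3! * (11/1296) = 11/216.

11/216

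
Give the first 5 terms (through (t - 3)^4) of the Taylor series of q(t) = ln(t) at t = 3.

-(t - 3)^4/324 + (t - 3)^3/81 - (t - 3)^2/18 + (t - 3)/3 + ln(3)

Differentiate repeatedly and evaluate at the center.
[(t - 3)^0] = ln(3);  [(t - 3)^1] = 1/3;  [(t - 3)^2] = -1/18;  [(t - 3)^3] = 1/81;  [(t - 3)^4] = -1/324.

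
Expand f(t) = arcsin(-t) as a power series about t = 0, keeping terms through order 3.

-t^3/6 - t

[t^0] = 0;  [t^1] = -1;  [t^2] = 0;  [t^3] = -1/6.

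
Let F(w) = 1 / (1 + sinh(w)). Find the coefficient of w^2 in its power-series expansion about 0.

1

Use the geometric series for the reciprocal, then substitute.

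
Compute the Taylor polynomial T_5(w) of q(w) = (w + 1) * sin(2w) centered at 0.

4*w^5/15 - 4*w^4/3 - 4*w^3/3 + 2*w^2 + 2*w

Shift and add copies of the series according to the polynomial's terms.
[w^0] = 0;  [w^1] = 2;  [w^2] = 2;  [w^3] = -4/3;  [w^4] = -4/3;  [w^5] = 4/15.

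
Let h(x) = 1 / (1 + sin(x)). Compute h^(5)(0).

Write 1/(1+u) = 1 - u + u^2 - u^3 + ... and substitute the series for u.
From the series, [x^5] h = -61/120; multiply by 5! = 120 to get -61.

-61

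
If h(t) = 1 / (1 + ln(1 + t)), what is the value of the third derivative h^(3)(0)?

-14

Write 1/(1+u) = 1 - u + u^2 - u^3 + ... and substitute the series for u.
The coefficient of t^3 in the expansion is -7/3, so h′′′(0) = 3! * (-7/3) = -14.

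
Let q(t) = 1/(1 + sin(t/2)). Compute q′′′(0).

-5/8

Let u equal the inner series; expand the outer function in u and truncate.
From the series, [t^3] q = -5/48; multiply by 3! = 6 to get -5/8.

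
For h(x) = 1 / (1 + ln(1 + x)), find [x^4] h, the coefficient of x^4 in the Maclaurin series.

Expand as Σ (-1)^k u^k with u equal to the inner function's series.
h(0) = 1
h′(0) = -1
h′′(0) = 3
h′′′(0) = -14
h^(4)(0) = 88
So c_4 = h^(4)(0)/4! = 11/3.

11/3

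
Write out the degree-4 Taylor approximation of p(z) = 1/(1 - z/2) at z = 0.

p(0) = 1
p′(0) = 1/2
p′′(0) = 1/2
p′′′(0) = 3/4
p^(4)(0) = 3/2
Dividing each by k! gives the coefficients c_0, ..., c_4.

z^4/16 + z^3/8 + z^2/4 + z/2 + 1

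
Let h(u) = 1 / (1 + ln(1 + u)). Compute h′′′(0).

-14

Expand as Σ (-1)^k u^k with u equal to the inner function's series.
The coefficient of u^3 in the expansion is -7/3, so h′′′(0) = 3! * (-7/3) = -14.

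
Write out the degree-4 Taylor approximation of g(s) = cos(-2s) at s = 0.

[s^0] = 1;  [s^1] = 0;  [s^2] = -2;  [s^3] = 0;  [s^4] = 2/3.

2*s^4/3 - 2*s^2 + 1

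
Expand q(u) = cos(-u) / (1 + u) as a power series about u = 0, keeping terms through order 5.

Take the Cauchy product of the two expansions.

-13*u^5/24 + 13*u^4/24 - u^3/2 + u^2/2 - u + 1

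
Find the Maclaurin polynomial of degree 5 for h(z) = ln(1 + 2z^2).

-2*z^4 + 2*z^2

h(0) = 0
h′(0) = 0
h′′(0) = 4
h′′′(0) = 0
h^(4)(0) = -48
h^(5)(0) = 0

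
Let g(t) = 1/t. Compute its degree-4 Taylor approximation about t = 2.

(t - 2)^4/32 - (t - 2)^3/16 + (t - 2)^2/8 - (t - 2)/4 + 1/2

Apply the Taylor formula c_k = f^(k)(a)/k!.
g(2) = 1/2
g′(2) = -1/4
g′′(2) = 1/4
g′′′(2) = -3/8
g^(4)(2) = 3/4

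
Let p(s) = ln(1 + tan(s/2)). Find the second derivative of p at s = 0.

-1/4

Substitute the inner expansion into the outer series and collect powers.
The coefficient of s^2 in the expansion is -1/8, so p′′(0) = 2! * (-1/8) = -1/4.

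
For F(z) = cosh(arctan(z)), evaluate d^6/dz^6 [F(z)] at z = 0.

Substitute the inner expansion into the outer series and collect powers.
The coefficient of z^6 in the expansion is 29/144, so F^(6)(0) = 6! * (29/144) = 145.

145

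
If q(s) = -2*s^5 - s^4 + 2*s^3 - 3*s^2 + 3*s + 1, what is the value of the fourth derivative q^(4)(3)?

-744

Use the known series and substitute for the argument.
The coefficient of (s - 3)^4 in the expansion is -31, so q^(4)(3) = 4! * (-31) = -744.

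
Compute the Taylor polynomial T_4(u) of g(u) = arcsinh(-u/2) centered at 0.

g(0) = 0
g′(0) = -1/2
g′′(0) = 0
g′′′(0) = 1/8
g^(4)(0) = 0

u^3/48 - u/2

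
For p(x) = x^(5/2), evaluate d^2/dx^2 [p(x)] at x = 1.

Compute the successive derivatives at the expansion point and divide by k!.
From the series, [(x - 1)^2] p = 15/8; multiply by 2! = 2 to get 15/4.

15/4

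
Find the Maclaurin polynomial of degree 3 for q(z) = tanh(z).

[z^0] = 0;  [z^1] = 1;  [z^2] = 0;  [z^3] = -1/3.

-z^3/3 + z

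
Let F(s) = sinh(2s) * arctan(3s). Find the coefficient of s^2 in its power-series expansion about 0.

Take the Cauchy product of the two expansions.
F(0) = 0
F′(0) = 0
F′′(0) = 12
So c_2 = F′′(0)/2! = 6.

6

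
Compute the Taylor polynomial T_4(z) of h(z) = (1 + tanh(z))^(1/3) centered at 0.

Plug the Maclaurin series of the inner function into that of the outer and collect terms.
h(0) = 1
h′(0) = 1/3
h′′(0) = -2/9
h′′′(0) = -8/27
h^(4)(0) = 64/81
Then c_k = h^(k)(0)/k! gives each Taylor coefficient.

8*z^4/243 - 4*z^3/81 - z^2/9 + z/3 + 1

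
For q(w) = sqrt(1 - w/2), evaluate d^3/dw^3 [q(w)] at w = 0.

-3/64

Differentiate repeatedly and evaluate at the center.
The coefficient of w^3 in the expansion is -1/128, so q′′′(0) = 3! * (-1/128) = -3/64.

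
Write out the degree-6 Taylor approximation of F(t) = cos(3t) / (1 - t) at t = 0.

Take the Cauchy product of the two expansions.
F(0) = 1
F′(0) = 1
F′′(0) = -7
F′′′(0) = -21
F^(4)(0) = -3
F^(5)(0) = -15
F^(6)(0) = -819
The Taylor polynomial is Σ F^(k)(0)/k! · t^k.

-91*t^6/80 - t^5/8 - t^4/8 - 7*t^3/2 - 7*t^2/2 + t + 1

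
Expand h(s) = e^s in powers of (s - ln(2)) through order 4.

(s - ln(2))^4/12 + (s - ln(2))^3/3 + (s - ln(2))^2 + 2*(s - ln(2)) + 2

Apply the Taylor formula c_k = f^(k)(a)/k!.
h(ln(2)) = 2
h′(ln(2)) = 2
h′′(ln(2)) = 2
h′′′(ln(2)) = 2
h^(4)(ln(2)) = 2
Dividing each by k! gives the coefficients c_0, ..., c_4.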